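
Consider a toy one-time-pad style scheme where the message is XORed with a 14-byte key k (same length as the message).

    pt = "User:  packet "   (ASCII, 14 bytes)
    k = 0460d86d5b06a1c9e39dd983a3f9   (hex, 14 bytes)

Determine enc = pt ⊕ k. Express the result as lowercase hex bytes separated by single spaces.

51 13 bd 1f 61 26 81 b9 82 fe b2 e6 d7 d9

byte 0: 01010101 ⊕ 00000100 = 01010001
byte 1: 01110011 ⊕ 01100000 = 00010011
byte 2: 01100101 ⊕ 11011000 = 10111101
byte 3: 01110010 ⊕ 01101101 = 00011111
byte 4: 00111010 ⊕ 01011011 = 01100001
byte 5: 00100000 ⊕ 00000110 = 00100110
byte 6: 00100000 ⊕ 10100001 = 10000001
byte 7: 01110000 ⊕ 11001001 = 10111001
byte 8: 01100001 ⊕ 11100011 = 10000010
byte 9: 01100011 ⊕ 10011101 = 11111110
byte 10: 01101011 ⊕ 11011001 = 10110010
byte 11: 01100101 ⊕ 10000011 = 11100110
byte 12: 01110100 ⊕ 10100011 = 11010111
byte 13: 00100000 ⊕ 11111001 = 11011001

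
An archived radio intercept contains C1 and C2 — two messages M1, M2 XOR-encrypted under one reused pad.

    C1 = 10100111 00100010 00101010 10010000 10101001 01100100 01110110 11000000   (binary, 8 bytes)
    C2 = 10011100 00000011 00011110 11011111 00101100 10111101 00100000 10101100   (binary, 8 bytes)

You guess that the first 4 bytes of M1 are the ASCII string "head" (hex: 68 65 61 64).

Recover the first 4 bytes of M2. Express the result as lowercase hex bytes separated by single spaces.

53 44 55 2b

First, C1 ⊕ C2 = (M1 ⊕ K) ⊕ (M2 ⊕ K) = M1 ⊕ M2, so the key drops out. Then M2 = (M1 ⊕ M2) ⊕ M1 over the first 4 bytes.
byte 0: (a7 ^ 9c) ^ 68 = 3b ^ 68 = 53
byte 1: (22 ^ 03) ^ 65 = 21 ^ 65 = 44
byte 2: (2a ^ 1e) ^ 61 = 34 ^ 61 = 55
byte 3: (90 ^ df) ^ 64 = 4f ^ 64 = 2b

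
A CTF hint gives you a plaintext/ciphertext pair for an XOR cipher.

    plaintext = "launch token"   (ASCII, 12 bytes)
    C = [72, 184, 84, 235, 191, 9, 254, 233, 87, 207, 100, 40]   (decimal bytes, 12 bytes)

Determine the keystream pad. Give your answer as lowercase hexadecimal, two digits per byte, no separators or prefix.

Since C = plaintext ⊕ pad, XORing both sides with plaintext gives pad = plaintext ⊕ C.
108 ⊕  72 =  36
 97 ⊕ 184 = 217
117 ⊕  84 =  33
110 ⊕ 235 = 133
 99 ⊕ 191 = 220
104 ⊕   9 =  97
 32 ⊕ 254 = 222
116 ⊕ 233 = 157
111 ⊕  87 =  56
107 ⊕ 207 = 164
101 ⊕ 100 =   1
110 ⊕  40 =  70

24d92185dc61de9d38a40146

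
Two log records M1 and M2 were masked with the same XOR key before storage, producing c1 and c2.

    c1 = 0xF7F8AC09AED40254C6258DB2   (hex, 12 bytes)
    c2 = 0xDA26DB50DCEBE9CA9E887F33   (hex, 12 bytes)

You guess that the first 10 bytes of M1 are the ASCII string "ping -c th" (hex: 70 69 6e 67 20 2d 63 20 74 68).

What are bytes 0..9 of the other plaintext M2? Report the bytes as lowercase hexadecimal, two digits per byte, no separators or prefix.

5db7193e521288be2cc5

First, c1 ⊕ c2 = (M1 ⊕ K) ⊕ (M2 ⊕ K) = M1 ⊕ M2, so the key drops out. Then M2 = (M1 ⊕ M2) ⊕ M1 over the first 10 bytes.
byte 0: (f7 XOR da) XOR 70 = 2d XOR 70 = 5d
byte 1: (f8 XOR 26) XOR 69 = de XOR 69 = b7
byte 2: (ac XOR db) XOR 6e = 77 XOR 6e = 19
byte 3: (09 XOR 50) XOR 67 = 59 XOR 67 = 3e
byte 4: (ae XOR dc) XOR 20 = 72 XOR 20 = 52
byte 5: (d4 XOR eb) XOR 2d = 3f XOR 2d = 12
byte 6: (02 XOR e9) XOR 63 = eb XOR 63 = 88
byte 7: (54 XOR ca) XOR 20 = 9e XOR 20 = be
byte 8: (c6 XOR 9e) XOR 74 = 58 XOR 74 = 2c
byte 9: (25 XOR 88) XOR 68 = ad XOR 68 = c5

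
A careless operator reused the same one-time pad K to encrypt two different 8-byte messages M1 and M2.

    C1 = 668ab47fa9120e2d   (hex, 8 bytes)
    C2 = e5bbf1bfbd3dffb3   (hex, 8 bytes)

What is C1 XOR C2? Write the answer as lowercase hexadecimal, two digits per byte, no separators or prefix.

833145c0142ff19e

C1 ⊕ C2 = (M1 ⊕ K) ⊕ (M2 ⊕ K) = M1 ⊕ M2 — the shared key cancels under XOR.
byte 0: 66 ⊕ e5 = 83
byte 1: 8a ⊕ bb = 31
byte 2: b4 ⊕ f1 = 45
byte 3: 7f ⊕ bf = c0
byte 4: a9 ⊕ bd = 14
byte 5: 12 ⊕ 3d = 2f
byte 6: 0e ⊕ ff = f1
byte 7: 2d ⊕ b3 = 9e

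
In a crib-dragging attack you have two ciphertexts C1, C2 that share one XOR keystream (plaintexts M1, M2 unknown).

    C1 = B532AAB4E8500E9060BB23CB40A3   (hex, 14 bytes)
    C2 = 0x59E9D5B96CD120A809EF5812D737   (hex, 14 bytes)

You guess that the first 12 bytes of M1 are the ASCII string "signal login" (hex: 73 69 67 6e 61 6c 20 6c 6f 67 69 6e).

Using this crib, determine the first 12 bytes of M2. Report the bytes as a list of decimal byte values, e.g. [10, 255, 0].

First, C1 ⊕ C2 = (M1 ⊕ K) ⊕ (M2 ⊕ K) = M1 ⊕ M2, so the key drops out. Then M2 = (M1 ⊕ M2) ⊕ M1 over the first 12 bytes.
byte 0: (b5 ^ 59) ^ 73 = ec ^ 73 = 9f
byte 1: (32 ^ e9) ^ 69 = db ^ 69 = b2
byte 2: (aa ^ d5) ^ 67 = 7f ^ 67 = 18
byte 3: (b4 ^ b9) ^ 6e = 0d ^ 6e = 63
byte 4: (e8 ^ 6c) ^ 61 = 84 ^ 61 = e5
byte 5: (50 ^ d1) ^ 6c = 81 ^ 6c = ed
byte 6: (0e ^ 20) ^ 20 = 2e ^ 20 = 0e
byte 7: (90 ^ a8) ^ 6c = 38 ^ 6c = 54
byte 8: (60 ^ 09) ^ 6f = 69 ^ 6f = 06
byte 9: (bb ^ ef) ^ 67 = 54 ^ 67 = 33
byte 10: (23 ^ 58) ^ 69 = 7b ^ 69 = 12
byte 11: (cb ^ 12) ^ 6e = d9 ^ 6e = b7

[159, 178, 24, 99, 229, 237, 14, 84, 6, 51, 18, 183]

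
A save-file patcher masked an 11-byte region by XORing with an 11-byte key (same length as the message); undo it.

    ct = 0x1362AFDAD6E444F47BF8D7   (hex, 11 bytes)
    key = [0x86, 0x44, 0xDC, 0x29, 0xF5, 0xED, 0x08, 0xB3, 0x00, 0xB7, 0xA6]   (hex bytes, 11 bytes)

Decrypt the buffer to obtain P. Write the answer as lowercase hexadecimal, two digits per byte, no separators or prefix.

952673f323094c477b4f71

XOR is its own inverse, so applying the key byte-wise gives the result directly.
13 ^ 86 = 95
62 ^ 44 = 26
af ^ dc = 73
da ^ 29 = f3
d6 ^ f5 = 23
e4 ^ ed = 09
44 ^ 08 = 4c
f4 ^ b3 = 47
7b ^ 00 = 7b
f8 ^ b7 = 4f
d7 ^ a6 = 71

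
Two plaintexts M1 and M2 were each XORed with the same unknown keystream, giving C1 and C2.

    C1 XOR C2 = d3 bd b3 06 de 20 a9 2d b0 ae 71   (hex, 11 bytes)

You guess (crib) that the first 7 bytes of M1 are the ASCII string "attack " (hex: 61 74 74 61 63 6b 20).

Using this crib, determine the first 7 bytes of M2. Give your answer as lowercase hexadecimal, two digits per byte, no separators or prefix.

b2c9c767bd4b89

Since C1 ⊕ C2 = M1 ⊕ M2, XORing with the guessed M1 bytes yields the corresponding M2 bytes: M2 = (C1 ⊕ C2) ⊕ M1.
d3 ^ 61 = b2
bd ^ 74 = c9
b3 ^ 74 = c7
06 ^ 61 = 67
de ^ 63 = bd
20 ^ 6b = 4b
a9 ^ 20 = 89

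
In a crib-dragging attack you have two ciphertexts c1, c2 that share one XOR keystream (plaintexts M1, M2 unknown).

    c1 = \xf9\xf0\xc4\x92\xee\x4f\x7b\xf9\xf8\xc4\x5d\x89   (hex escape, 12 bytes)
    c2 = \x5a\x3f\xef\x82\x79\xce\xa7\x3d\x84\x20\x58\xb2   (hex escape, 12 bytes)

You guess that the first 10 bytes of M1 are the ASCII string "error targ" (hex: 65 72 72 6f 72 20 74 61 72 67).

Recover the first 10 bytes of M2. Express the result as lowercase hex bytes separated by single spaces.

c6 bd 59 7f e5 a1 a8 a5 0e 83

First, c1 ⊕ c2 = (M1 ⊕ K) ⊕ (M2 ⊕ K) = M1 ⊕ M2, so the key drops out. Then M2 = (M1 ⊕ M2) ⊕ M1 over the first 10 bytes.
byte 0: (f9 xor 5a) xor 65 = a3 xor 65 = c6
byte 1: (f0 xor 3f) xor 72 = cf xor 72 = bd
byte 2: (c4 xor ef) xor 72 = 2b xor 72 = 59
byte 3: (92 xor 82) xor 6f = 10 xor 6f = 7f
byte 4: (ee xor 79) xor 72 = 97 xor 72 = e5
byte 5: (4f xor ce) xor 20 = 81 xor 20 = a1
byte 6: (7b xor a7) xor 74 = dc xor 74 = a8
byte 7: (f9 xor 3d) xor 61 = c4 xor 61 = a5
byte 8: (f8 xor 84) xor 72 = 7c xor 72 = 0e
byte 9: (c4 xor 20) xor 67 = e4 xor 67 = 83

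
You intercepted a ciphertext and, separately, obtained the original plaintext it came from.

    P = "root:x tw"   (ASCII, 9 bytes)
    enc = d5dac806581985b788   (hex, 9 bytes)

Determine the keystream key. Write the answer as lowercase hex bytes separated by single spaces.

a7 b5 a7 72 62 61 a5 c3 ff

Since enc = P ⊕ key, XORing both sides with P gives key = P ⊕ enc.
01110010 ⊕ 11010101 = 10100111
01101111 ⊕ 11011010 = 10110101
01101111 ⊕ 11001000 = 10100111
01110100 ⊕ 00000110 = 01110010
00111010 ⊕ 01011000 = 01100010
01111000 ⊕ 00011001 = 01100001
00100000 ⊕ 10000101 = 10100101
01110100 ⊕ 10110111 = 11000011
01110111 ⊕ 10001000 = 11111111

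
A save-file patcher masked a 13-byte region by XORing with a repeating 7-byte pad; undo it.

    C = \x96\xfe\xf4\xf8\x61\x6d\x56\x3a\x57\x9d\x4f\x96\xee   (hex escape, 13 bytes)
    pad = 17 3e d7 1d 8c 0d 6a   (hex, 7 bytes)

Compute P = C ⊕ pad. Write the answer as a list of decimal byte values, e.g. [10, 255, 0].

[129, 192, 35, 229, 237, 96, 60, 45, 105, 74, 82, 26, 227]

The 7-byte key repeats, so the effective keystream is 17 3e d7 1d 8c 0d 6a 17 3e d7 1d 8c 0d.
byte 0: 96 ⊕ 17 = 81
byte 1: fe ⊕ 3e = c0
byte 2: f4 ⊕ d7 = 23
byte 3: f8 ⊕ 1d = e5
byte 4: 61 ⊕ 8c = ed
byte 5: 6d ⊕ 0d = 60
byte 6: 56 ⊕ 6a = 3c
byte 7: 3a ⊕ 17 = 2d
byte 8: 57 ⊕ 3e = 69
byte 9: 9d ⊕ d7 = 4a
byte 10: 4f ⊕ 1d = 52
byte 11: 96 ⊕ 8c = 1a
byte 12: ee ⊕ 0d = e3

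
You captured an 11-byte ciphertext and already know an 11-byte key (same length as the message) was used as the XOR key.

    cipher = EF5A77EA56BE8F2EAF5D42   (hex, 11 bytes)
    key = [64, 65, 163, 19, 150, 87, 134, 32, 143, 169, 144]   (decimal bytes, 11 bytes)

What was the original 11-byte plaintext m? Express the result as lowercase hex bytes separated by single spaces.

af 1b d4 f9 c0 e9 09 0e 20 f4 d2

byte 0: ef XOR 40 = af
byte 1: 5a XOR 41 = 1b
byte 2: 77 XOR a3 = d4
byte 3: ea XOR 13 = f9
byte 4: 56 XOR 96 = c0
byte 5: be XOR 57 = e9
byte 6: 8f XOR 86 = 09
byte 7: 2e XOR 20 = 0e
byte 8: af XOR 8f = 20
byte 9: 5d XOR a9 = f4
byte 10: 42 XOR 90 = d2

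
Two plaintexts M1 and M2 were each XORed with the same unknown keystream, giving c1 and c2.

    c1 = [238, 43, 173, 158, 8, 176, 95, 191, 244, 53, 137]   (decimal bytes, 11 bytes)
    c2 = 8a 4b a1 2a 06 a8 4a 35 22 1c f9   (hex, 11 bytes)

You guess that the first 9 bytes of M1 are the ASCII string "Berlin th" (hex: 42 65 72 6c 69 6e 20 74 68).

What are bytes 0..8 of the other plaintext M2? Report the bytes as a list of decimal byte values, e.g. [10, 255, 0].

[38, 5, 126, 216, 103, 118, 53, 254, 190]

First, c1 ⊕ c2 = (M1 ⊕ K) ⊕ (M2 ⊕ K) = M1 ⊕ M2, so the key drops out. Then M2 = (M1 ⊕ M2) ⊕ M1 over the first 9 bytes.
byte 0: (ee xor 8a) xor 42 = 64 xor 42 = 26
byte 1: (2b xor 4b) xor 65 = 60 xor 65 = 05
byte 2: (ad xor a1) xor 72 = 0c xor 72 = 7e
byte 3: (9e xor 2a) xor 6c = b4 xor 6c = d8
byte 4: (08 xor 06) xor 69 = 0e xor 69 = 67
byte 5: (b0 xor a8) xor 6e = 18 xor 6e = 76
byte 6: (5f xor 4a) xor 20 = 15 xor 20 = 35
byte 7: (bf xor 35) xor 74 = 8a xor 74 = fe
byte 8: (f4 xor 22) xor 68 = d6 xor 68 = be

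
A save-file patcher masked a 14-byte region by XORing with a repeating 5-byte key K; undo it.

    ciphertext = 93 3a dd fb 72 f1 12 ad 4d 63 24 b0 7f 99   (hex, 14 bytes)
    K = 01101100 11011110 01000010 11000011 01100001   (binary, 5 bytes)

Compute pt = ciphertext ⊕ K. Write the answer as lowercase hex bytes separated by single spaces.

ff e4 9f 38 13 9d cc ef 8e 02 48 6e 3d 5a

The 5-byte key repeats, so the effective keystream is 6c de 42 c3 61 6c de 42 c3 61 6c de 42 c3.
byte 0: 93 ⊕ 6c = ff
byte 1: 3a ⊕ de = e4
byte 2: dd ⊕ 42 = 9f
byte 3: fb ⊕ c3 = 38
byte 4: 72 ⊕ 61 = 13
byte 5: f1 ⊕ 6c = 9d
byte 6: 12 ⊕ de = cc
byte 7: ad ⊕ 42 = ef
byte 8: 4d ⊕ c3 = 8e
byte 9: 63 ⊕ 61 = 02
byte 10: 24 ⊕ 6c = 48
byte 11: b0 ⊕ de = 6e
byte 12: 7f ⊕ 42 = 3d
byte 13: 99 ⊕ c3 = 5a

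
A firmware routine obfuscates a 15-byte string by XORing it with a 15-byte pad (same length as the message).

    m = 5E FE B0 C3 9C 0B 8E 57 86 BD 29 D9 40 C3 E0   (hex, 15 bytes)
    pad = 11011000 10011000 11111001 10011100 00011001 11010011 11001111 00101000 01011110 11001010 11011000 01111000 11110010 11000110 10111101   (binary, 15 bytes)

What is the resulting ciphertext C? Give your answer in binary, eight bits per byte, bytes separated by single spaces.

XOR is its own inverse, so applying the key byte-wise gives the result directly.
5e ^ d8 = 86
fe ^ 98 = 66
b0 ^ f9 = 49
c3 ^ 9c = 5f
9c ^ 19 = 85
0b ^ d3 = d8
8e ^ cf = 41
57 ^ 28 = 7f
86 ^ 5e = d8
bd ^ ca = 77
29 ^ d8 = f1
d9 ^ 78 = a1
40 ^ f2 = b2
c3 ^ c6 = 05
e0 ^ bd = 5d

10000110 01100110 01001001 01011111 10000101 11011000 01000001 01111111 11011000 01110111 11110001 10100001 10110010 00000101 01011101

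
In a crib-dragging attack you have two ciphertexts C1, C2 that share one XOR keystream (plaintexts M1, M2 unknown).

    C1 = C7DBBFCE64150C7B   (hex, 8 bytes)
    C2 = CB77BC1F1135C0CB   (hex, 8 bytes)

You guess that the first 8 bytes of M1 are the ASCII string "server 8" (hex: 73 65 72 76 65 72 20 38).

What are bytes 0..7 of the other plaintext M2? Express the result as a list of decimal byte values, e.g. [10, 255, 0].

First, C1 ⊕ C2 = (M1 ⊕ K) ⊕ (M2 ⊕ K) = M1 ⊕ M2, so the key drops out. Then M2 = (M1 ⊕ M2) ⊕ M1 over the first 8 bytes.
byte 0: (c7 ⊕ cb) ⊕ 73 = 0c ⊕ 73 = 7f
byte 1: (db ⊕ 77) ⊕ 65 = ac ⊕ 65 = c9
byte 2: (bf ⊕ bc) ⊕ 72 = 03 ⊕ 72 = 71
byte 3: (ce ⊕ 1f) ⊕ 76 = d1 ⊕ 76 = a7
byte 4: (64 ⊕ 11) ⊕ 65 = 75 ⊕ 65 = 10
byte 5: (15 ⊕ 35) ⊕ 72 = 20 ⊕ 72 = 52
byte 6: (0c ⊕ c0) ⊕ 20 = cc ⊕ 20 = ec
byte 7: (7b ⊕ cb) ⊕ 38 = b0 ⊕ 38 = 88

[127, 201, 113, 167, 16, 82, 236, 136]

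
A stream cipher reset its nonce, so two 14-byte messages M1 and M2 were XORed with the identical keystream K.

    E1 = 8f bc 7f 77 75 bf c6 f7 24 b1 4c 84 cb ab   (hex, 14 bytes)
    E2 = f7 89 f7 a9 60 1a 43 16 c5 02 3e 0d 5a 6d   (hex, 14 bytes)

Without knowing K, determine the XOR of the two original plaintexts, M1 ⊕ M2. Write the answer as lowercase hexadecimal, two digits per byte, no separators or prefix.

783588de15a585e1e1b3728991c6

E1 ⊕ E2 = (M1 ⊕ K) ⊕ (M2 ⊕ K) = M1 ⊕ M2 — the shared key cancels under XOR.
8f xor f7 = 78
bc xor 89 = 35
7f xor f7 = 88
77 xor a9 = de
75 xor 60 = 15
bf xor 1a = a5
c6 xor 43 = 85
f7 xor 16 = e1
24 xor c5 = e1
b1 xor 02 = b3
4c xor 3e = 72
84 xor 0d = 89
cb xor 5a = 91
ab xor 6d = c6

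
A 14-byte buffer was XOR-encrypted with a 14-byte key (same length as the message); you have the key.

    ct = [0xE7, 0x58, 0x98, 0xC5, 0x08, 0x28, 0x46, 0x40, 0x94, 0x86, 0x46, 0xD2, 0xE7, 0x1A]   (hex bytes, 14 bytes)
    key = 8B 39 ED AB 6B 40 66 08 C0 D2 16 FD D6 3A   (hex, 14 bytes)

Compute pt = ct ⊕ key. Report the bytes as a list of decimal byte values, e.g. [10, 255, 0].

XOR is its own inverse, so applying the key byte-wise gives the result directly.
byte 0: 231 ⊕ 139 = 108
byte 1:  88 ⊕  57 =  97
byte 2: 152 ⊕ 237 = 117
byte 3: 197 ⊕ 171 = 110
byte 4:   8 ⊕ 107 =  99
byte 5:  40 ⊕  64 = 104
byte 6:  70 ⊕ 102 =  32
byte 7:  64 ⊕   8 =  72
byte 8: 148 ⊕ 192 =  84
byte 9: 134 ⊕ 210 =  84
byte 10:  70 ⊕  22 =  80
byte 11: 210 ⊕ 253 =  47
byte 12: 231 ⊕ 214 =  49
byte 13:  26 ⊕  58 =  32

[108, 97, 117, 110, 99, 104, 32, 72, 84, 84, 80, 47, 49, 32]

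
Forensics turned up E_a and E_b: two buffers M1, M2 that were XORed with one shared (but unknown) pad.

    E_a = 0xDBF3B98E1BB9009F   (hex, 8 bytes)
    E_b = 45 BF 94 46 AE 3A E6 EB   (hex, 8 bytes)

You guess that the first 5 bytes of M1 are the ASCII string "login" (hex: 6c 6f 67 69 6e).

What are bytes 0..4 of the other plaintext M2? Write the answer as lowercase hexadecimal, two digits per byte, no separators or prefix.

f2234aa1db

First, E_a ⊕ E_b = (M1 ⊕ K) ⊕ (M2 ⊕ K) = M1 ⊕ M2, so the key drops out. Then M2 = (M1 ⊕ M2) ⊕ M1 over the first 5 bytes.
byte 0: (db ^ 45) ^ 6c = 9e ^ 6c = f2
byte 1: (f3 ^ bf) ^ 6f = 4c ^ 6f = 23
byte 2: (b9 ^ 94) ^ 67 = 2d ^ 67 = 4a
byte 3: (8e ^ 46) ^ 69 = c8 ^ 69 = a1
byte 4: (1b ^ ae) ^ 6e = b5 ^ 6e = db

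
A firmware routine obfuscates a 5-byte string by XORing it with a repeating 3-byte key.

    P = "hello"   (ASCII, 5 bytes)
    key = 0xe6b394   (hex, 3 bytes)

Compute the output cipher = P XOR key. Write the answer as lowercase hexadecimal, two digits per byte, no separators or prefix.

8ed6f88adc

The 3-byte key repeats, so the effective keystream is e6 b3 94 e6 b3.
byte 0: 01101000 ⊕ 11100110 = 10001110
byte 1: 01100101 ⊕ 10110011 = 11010110
byte 2: 01101100 ⊕ 10010100 = 11111000
byte 3: 01101100 ⊕ 11100110 = 10001010
byte 4: 01101111 ⊕ 10110011 = 11011100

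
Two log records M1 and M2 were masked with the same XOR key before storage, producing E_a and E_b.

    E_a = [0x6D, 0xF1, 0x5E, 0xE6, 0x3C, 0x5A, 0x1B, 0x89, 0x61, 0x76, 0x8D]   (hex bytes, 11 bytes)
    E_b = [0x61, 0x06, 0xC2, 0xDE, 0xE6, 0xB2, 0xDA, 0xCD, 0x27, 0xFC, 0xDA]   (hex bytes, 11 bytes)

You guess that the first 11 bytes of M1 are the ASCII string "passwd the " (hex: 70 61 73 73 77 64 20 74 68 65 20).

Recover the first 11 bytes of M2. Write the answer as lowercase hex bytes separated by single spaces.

7c 96 ef 4b ad 8c e1 30 2e ef 77

First, E_a ⊕ E_b = (M1 ⊕ K) ⊕ (M2 ⊕ K) = M1 ⊕ M2, so the key drops out. Then M2 = (M1 ⊕ M2) ⊕ M1 over the first 11 bytes.
byte 0: (6d ^ 61) ^ 70 = 0c ^ 70 = 7c
byte 1: (f1 ^ 06) ^ 61 = f7 ^ 61 = 96
byte 2: (5e ^ c2) ^ 73 = 9c ^ 73 = ef
byte 3: (e6 ^ de) ^ 73 = 38 ^ 73 = 4b
byte 4: (3c ^ e6) ^ 77 = da ^ 77 = ad
byte 5: (5a ^ b2) ^ 64 = e8 ^ 64 = 8c
byte 6: (1b ^ da) ^ 20 = c1 ^ 20 = e1
byte 7: (89 ^ cd) ^ 74 = 44 ^ 74 = 30
byte 8: (61 ^ 27) ^ 68 = 46 ^ 68 = 2e
byte 9: (76 ^ fc) ^ 65 = 8a ^ 65 = ef
byte 10: (8d ^ da) ^ 20 = 57 ^ 20 = 77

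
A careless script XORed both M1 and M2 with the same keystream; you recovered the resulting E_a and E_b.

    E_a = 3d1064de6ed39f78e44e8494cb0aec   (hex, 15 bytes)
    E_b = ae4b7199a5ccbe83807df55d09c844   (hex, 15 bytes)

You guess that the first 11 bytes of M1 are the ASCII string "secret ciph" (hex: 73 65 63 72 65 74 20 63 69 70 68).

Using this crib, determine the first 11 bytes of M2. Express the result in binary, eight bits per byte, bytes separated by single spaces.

11100000 00111110 01110110 00110101 10101110 01101011 00000001 10011000 00001101 01000011 00011001

First, E_a ⊕ E_b = (M1 ⊕ K) ⊕ (M2 ⊕ K) = M1 ⊕ M2, so the key drops out. Then M2 = (M1 ⊕ M2) ⊕ M1 over the first 11 bytes.
byte 0: (3d XOR ae) XOR 73 = 93 XOR 73 = e0
byte 1: (10 XOR 4b) XOR 65 = 5b XOR 65 = 3e
byte 2: (64 XOR 71) XOR 63 = 15 XOR 63 = 76
byte 3: (de XOR 99) XOR 72 = 47 XOR 72 = 35
byte 4: (6e XOR a5) XOR 65 = cb XOR 65 = ae
byte 5: (d3 XOR cc) XOR 74 = 1f XOR 74 = 6b
byte 6: (9f XOR be) XOR 20 = 21 XOR 20 = 01
byte 7: (78 XOR 83) XOR 63 = fb XOR 63 = 98
byte 8: (e4 XOR 80) XOR 69 = 64 XOR 69 = 0d
byte 9: (4e XOR 7d) XOR 70 = 33 XOR 70 = 43
byte 10: (84 XOR f5) XOR 68 = 71 XOR 68 = 19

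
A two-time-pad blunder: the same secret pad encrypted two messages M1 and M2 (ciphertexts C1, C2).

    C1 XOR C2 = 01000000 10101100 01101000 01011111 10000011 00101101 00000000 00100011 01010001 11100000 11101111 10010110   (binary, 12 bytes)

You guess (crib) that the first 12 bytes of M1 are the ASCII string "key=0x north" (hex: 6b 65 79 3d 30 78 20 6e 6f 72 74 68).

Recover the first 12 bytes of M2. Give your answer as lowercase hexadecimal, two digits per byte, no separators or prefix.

Since C1 ⊕ C2 = M1 ⊕ M2, XORing with the guessed M1 bytes yields the corresponding M2 bytes: M2 = (C1 ⊕ C2) ⊕ M1.
40 ⊕ 6b = 2b
ac ⊕ 65 = c9
68 ⊕ 79 = 11
5f ⊕ 3d = 62
83 ⊕ 30 = b3
2d ⊕ 78 = 55
00 ⊕ 20 = 20
23 ⊕ 6e = 4d
51 ⊕ 6f = 3e
e0 ⊕ 72 = 92
ef ⊕ 74 = 9b
96 ⊕ 68 = fe

2bc91162b355204d3e929bfe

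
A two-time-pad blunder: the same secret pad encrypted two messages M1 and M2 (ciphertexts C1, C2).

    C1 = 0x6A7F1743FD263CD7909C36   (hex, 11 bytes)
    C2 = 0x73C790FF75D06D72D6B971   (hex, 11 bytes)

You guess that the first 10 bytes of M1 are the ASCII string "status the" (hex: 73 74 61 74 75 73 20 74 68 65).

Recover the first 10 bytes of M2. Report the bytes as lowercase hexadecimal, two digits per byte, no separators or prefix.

First, C1 ⊕ C2 = (M1 ⊕ K) ⊕ (M2 ⊕ K) = M1 ⊕ M2, so the key drops out. Then M2 = (M1 ⊕ M2) ⊕ M1 over the first 10 bytes.
byte 0: (6a ^ 73) ^ 73 = 19 ^ 73 = 6a
byte 1: (7f ^ c7) ^ 74 = b8 ^ 74 = cc
byte 2: (17 ^ 90) ^ 61 = 87 ^ 61 = e6
byte 3: (43 ^ ff) ^ 74 = bc ^ 74 = c8
byte 4: (fd ^ 75) ^ 75 = 88 ^ 75 = fd
byte 5: (26 ^ d0) ^ 73 = f6 ^ 73 = 85
byte 6: (3c ^ 6d) ^ 20 = 51 ^ 20 = 71
byte 7: (d7 ^ 72) ^ 74 = a5 ^ 74 = d1
byte 8: (90 ^ d6) ^ 68 = 46 ^ 68 = 2e
byte 9: (9c ^ b9) ^ 65 = 25 ^ 65 = 40

6acce6c8fd8571d12e40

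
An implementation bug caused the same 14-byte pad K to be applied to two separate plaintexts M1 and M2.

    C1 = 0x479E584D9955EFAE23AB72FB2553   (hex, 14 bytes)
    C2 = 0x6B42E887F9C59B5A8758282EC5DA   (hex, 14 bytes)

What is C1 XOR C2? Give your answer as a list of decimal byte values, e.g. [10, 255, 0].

C1 ⊕ C2 = (M1 ⊕ K) ⊕ (M2 ⊕ K) = M1 ⊕ M2 — the shared key cancels under XOR.
01000111 xor 01101011 = 00101100
10011110 xor 01000010 = 11011100
01011000 xor 11101000 = 10110000
01001101 xor 10000111 = 11001010
10011001 xor 11111001 = 01100000
01010101 xor 11000101 = 10010000
11101111 xor 10011011 = 01110100
10101110 xor 01011010 = 11110100
00100011 xor 10000111 = 10100100
10101011 xor 01011000 = 11110011
01110010 xor 00101000 = 01011010
11111011 xor 00101110 = 11010101
00100101 xor 11000101 = 11100000
01010011 xor 11011010 = 10001001

[44, 220, 176, 202, 96, 144, 116, 244, 164, 243, 90, 213, 224, 137]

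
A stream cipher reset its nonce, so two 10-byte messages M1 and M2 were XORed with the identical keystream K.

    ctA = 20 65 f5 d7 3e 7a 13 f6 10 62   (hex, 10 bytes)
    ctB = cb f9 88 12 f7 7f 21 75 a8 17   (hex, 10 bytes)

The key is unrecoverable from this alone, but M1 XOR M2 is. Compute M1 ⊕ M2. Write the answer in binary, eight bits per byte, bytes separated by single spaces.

ctA ⊕ ctB = (M1 ⊕ K) ⊕ (M2 ⊕ K) = M1 ⊕ M2 — the shared key cancels under XOR.
20 ⊕ cb = eb
65 ⊕ f9 = 9c
f5 ⊕ 88 = 7d
d7 ⊕ 12 = c5
3e ⊕ f7 = c9
7a ⊕ 7f = 05
13 ⊕ 21 = 32
f6 ⊕ 75 = 83
10 ⊕ a8 = b8
62 ⊕ 17 = 75

11101011 10011100 01111101 11000101 11001001 00000101 00110010 10000011 10111000 01110101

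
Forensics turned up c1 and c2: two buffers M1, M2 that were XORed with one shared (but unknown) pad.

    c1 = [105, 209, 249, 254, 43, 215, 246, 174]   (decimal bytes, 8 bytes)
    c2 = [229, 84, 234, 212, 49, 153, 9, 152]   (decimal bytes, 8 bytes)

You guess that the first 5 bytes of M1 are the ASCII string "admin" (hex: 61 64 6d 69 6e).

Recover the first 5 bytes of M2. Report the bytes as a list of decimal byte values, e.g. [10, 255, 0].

[237, 225, 126, 67, 116]

First, c1 ⊕ c2 = (M1 ⊕ K) ⊕ (M2 ⊕ K) = M1 ⊕ M2, so the key drops out. Then M2 = (M1 ⊕ M2) ⊕ M1 over the first 5 bytes.
byte 0: (69 xor e5) xor 61 = 8c xor 61 = ed
byte 1: (d1 xor 54) xor 64 = 85 xor 64 = e1
byte 2: (f9 xor ea) xor 6d = 13 xor 6d = 7e
byte 3: (fe xor d4) xor 69 = 2a xor 69 = 43
byte 4: (2b xor 31) xor 6e = 1a xor 6e = 74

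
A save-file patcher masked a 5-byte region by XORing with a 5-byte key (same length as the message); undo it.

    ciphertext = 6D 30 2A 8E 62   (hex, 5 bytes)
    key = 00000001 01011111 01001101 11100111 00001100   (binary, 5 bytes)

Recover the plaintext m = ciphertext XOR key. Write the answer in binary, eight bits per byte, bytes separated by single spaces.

byte 0: 6d xor 01 = 6c
byte 1: 30 xor 5f = 6f
byte 2: 2a xor 4d = 67
byte 3: 8e xor e7 = 69
byte 4: 62 xor 0c = 6e

01101100 01101111 01100111 01101001 01101110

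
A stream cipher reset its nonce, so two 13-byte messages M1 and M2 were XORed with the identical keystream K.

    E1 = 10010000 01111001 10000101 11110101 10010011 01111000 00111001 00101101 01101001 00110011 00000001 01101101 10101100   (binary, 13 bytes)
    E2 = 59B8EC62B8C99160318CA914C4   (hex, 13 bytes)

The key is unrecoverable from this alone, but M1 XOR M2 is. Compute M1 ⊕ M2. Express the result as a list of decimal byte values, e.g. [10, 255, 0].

[201, 193, 105, 151, 43, 177, 168, 77, 88, 191, 168, 121, 104]

E1 ⊕ E2 = (M1 ⊕ K) ⊕ (M2 ⊕ K) = M1 ⊕ M2 — the shared key cancels under XOR.
byte 0: 144 XOR  89 = 201
byte 1: 121 XOR 184 = 193
byte 2: 133 XOR 236 = 105
byte 3: 245 XOR  98 = 151
byte 4: 147 XOR 184 =  43
byte 5: 120 XOR 201 = 177
byte 6:  57 XOR 145 = 168
byte 7:  45 XOR  96 =  77
byte 8: 105 XOR  49 =  88
byte 9:  51 XOR 140 = 191
byte 10:   1 XOR 169 = 168
byte 11: 109 XOR  20 = 121
byte 12: 172 XOR 196 = 104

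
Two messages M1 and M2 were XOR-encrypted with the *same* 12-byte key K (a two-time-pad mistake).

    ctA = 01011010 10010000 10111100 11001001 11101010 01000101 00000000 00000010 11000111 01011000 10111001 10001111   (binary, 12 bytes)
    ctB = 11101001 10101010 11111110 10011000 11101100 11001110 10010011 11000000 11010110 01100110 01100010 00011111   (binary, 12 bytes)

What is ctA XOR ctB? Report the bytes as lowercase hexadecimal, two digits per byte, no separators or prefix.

ctA ⊕ ctB = (M1 ⊕ K) ⊕ (M2 ⊕ K) = M1 ⊕ M2 — the shared key cancels under XOR.
5a XOR e9 = b3
90 XOR aa = 3a
bc XOR fe = 42
c9 XOR 98 = 51
ea XOR ec = 06
45 XOR ce = 8b
00 XOR 93 = 93
02 XOR c0 = c2
c7 XOR d6 = 11
58 XOR 66 = 3e
b9 XOR 62 = db
8f XOR 1f = 90

b33a4251068b93c2113edb90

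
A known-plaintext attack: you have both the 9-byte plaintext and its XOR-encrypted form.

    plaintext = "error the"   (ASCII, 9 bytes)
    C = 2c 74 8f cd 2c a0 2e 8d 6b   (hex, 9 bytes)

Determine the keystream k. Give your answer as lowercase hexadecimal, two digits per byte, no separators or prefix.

Since C = plaintext ⊕ k, XORing both sides with plaintext gives k = plaintext ⊕ C.
65 ^ 2c = 49
72 ^ 74 = 06
72 ^ 8f = fd
6f ^ cd = a2
72 ^ 2c = 5e
20 ^ a0 = 80
74 ^ 2e = 5a
68 ^ 8d = e5
65 ^ 6b = 0e

4906fda25e805ae50e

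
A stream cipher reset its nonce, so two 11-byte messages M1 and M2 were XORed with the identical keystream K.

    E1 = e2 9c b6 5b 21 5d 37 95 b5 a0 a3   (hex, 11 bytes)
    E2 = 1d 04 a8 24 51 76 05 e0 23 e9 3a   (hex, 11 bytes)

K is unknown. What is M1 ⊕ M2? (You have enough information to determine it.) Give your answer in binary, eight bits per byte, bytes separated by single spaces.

11111111 10011000 00011110 01111111 01110000 00101011 00110010 01110101 10010110 01001001 10011001

E1 ⊕ E2 = (M1 ⊕ K) ⊕ (M2 ⊕ K) = M1 ⊕ M2 — the shared key cancels under XOR.
byte 0: e2 ⊕ 1d = ff
byte 1: 9c ⊕ 04 = 98
byte 2: b6 ⊕ a8 = 1e
byte 3: 5b ⊕ 24 = 7f
byte 4: 21 ⊕ 51 = 70
byte 5: 5d ⊕ 76 = 2b
byte 6: 37 ⊕ 05 = 32
byte 7: 95 ⊕ e0 = 75
byte 8: b5 ⊕ 23 = 96
byte 9: a0 ⊕ e9 = 49
byte 10: a3 ⊕ 3a = 99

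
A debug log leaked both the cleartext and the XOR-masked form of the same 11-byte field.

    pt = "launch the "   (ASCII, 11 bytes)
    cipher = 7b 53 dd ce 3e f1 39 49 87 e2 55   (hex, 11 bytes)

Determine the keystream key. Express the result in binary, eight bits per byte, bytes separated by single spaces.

Since cipher = pt ⊕ key, XORing both sides with pt gives key = pt ⊕ cipher.
108 ^ 123 =  23
 97 ^  83 =  50
117 ^ 221 = 168
110 ^ 206 = 160
 99 ^  62 =  93
104 ^ 241 = 153
 32 ^  57 =  25
116 ^  73 =  61
104 ^ 135 = 239
101 ^ 226 = 135
 32 ^  85 = 117

00010111 00110010 10101000 10100000 01011101 10011001 00011001 00111101 11101111 10000111 01110101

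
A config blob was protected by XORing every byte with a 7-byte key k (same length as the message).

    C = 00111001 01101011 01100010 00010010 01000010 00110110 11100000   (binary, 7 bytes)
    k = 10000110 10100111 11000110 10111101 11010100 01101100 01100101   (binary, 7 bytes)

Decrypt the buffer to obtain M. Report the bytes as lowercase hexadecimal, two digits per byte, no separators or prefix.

bfcca4af965a85

XOR is its own inverse, so applying the key byte-wise gives the result directly.
39 ^ 86 = bf
6b ^ a7 = cc
62 ^ c6 = a4
12 ^ bd = af
42 ^ d4 = 96
36 ^ 6c = 5a
e0 ^ 65 = 85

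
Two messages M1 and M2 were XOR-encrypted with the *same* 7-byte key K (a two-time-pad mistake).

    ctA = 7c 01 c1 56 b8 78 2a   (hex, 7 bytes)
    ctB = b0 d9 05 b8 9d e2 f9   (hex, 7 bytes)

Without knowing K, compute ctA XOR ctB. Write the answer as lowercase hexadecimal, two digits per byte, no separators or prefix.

ctA ⊕ ctB = (M1 ⊕ K) ⊕ (M2 ⊕ K) = M1 ⊕ M2 — the shared key cancels under XOR.
7c ^ b0 = cc
01 ^ d9 = d8
c1 ^ 05 = c4
56 ^ b8 = ee
b8 ^ 9d = 25
78 ^ e2 = 9a
2a ^ f9 = d3

ccd8c4ee259ad3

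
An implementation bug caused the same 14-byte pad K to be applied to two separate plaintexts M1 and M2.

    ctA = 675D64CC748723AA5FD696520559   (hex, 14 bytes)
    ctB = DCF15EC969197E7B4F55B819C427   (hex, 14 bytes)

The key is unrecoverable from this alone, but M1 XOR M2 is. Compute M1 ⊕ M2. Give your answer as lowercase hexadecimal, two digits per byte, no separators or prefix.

bbac3a051d9e5dd110832e4bc17e

ctA ⊕ ctB = (M1 ⊕ K) ⊕ (M2 ⊕ K) = M1 ⊕ M2 — the shared key cancels under XOR.
byte 0: 103 ⊕ 220 = 187
byte 1:  93 ⊕ 241 = 172
byte 2: 100 ⊕  94 =  58
byte 3: 204 ⊕ 201 =   5
byte 4: 116 ⊕ 105 =  29
byte 5: 135 ⊕  25 = 158
byte 6:  35 ⊕ 126 =  93
byte 7: 170 ⊕ 123 = 209
byte 8:  95 ⊕  79 =  16
byte 9: 214 ⊕  85 = 131
byte 10: 150 ⊕ 184 =  46
byte 11:  82 ⊕  25 =  75
byte 12:   5 ⊕ 196 = 193
byte 13:  89 ⊕  39 = 126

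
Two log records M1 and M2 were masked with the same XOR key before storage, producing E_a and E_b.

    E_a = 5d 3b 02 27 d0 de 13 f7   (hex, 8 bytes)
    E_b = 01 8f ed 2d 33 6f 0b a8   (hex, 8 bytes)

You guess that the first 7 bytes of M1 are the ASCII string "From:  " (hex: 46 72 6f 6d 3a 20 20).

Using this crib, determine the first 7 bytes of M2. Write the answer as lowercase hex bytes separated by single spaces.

1a c6 80 67 d9 91 38

First, E_a ⊕ E_b = (M1 ⊕ K) ⊕ (M2 ⊕ K) = M1 ⊕ M2, so the key drops out. Then M2 = (M1 ⊕ M2) ⊕ M1 over the first 7 bytes.
byte 0: (5d ^ 01) ^ 46 = 5c ^ 46 = 1a
byte 1: (3b ^ 8f) ^ 72 = b4 ^ 72 = c6
byte 2: (02 ^ ed) ^ 6f = ef ^ 6f = 80
byte 3: (27 ^ 2d) ^ 6d = 0a ^ 6d = 67
byte 4: (d0 ^ 33) ^ 3a = e3 ^ 3a = d9
byte 5: (de ^ 6f) ^ 20 = b1 ^ 20 = 91
byte 6: (13 ^ 0b) ^ 20 = 18 ^ 20 = 38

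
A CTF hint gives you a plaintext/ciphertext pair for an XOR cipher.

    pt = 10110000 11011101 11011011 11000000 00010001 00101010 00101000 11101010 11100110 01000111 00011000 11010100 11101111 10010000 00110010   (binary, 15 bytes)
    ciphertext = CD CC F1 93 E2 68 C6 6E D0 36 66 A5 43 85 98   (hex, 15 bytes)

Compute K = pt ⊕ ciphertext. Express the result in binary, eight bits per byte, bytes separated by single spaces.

01111101 00010001 00101010 01010011 11110011 01000010 11101110 10000100 00110110 01110001 01111110 01110001 10101100 00010101 10101010

Since ciphertext = pt ⊕ K, XORing both sides with pt gives K = pt ⊕ ciphertext.
10110000 ^ 11001101 = 01111101
11011101 ^ 11001100 = 00010001
11011011 ^ 11110001 = 00101010
11000000 ^ 10010011 = 01010011
00010001 ^ 11100010 = 11110011
00101010 ^ 01101000 = 01000010
00101000 ^ 11000110 = 11101110
11101010 ^ 01101110 = 10000100
11100110 ^ 11010000 = 00110110
01000111 ^ 00110110 = 01110001
00011000 ^ 01100110 = 01111110
11010100 ^ 10100101 = 01110001
11101111 ^ 01000011 = 10101100
10010000 ^ 10000101 = 00010101
00110010 ^ 10011000 = 10101010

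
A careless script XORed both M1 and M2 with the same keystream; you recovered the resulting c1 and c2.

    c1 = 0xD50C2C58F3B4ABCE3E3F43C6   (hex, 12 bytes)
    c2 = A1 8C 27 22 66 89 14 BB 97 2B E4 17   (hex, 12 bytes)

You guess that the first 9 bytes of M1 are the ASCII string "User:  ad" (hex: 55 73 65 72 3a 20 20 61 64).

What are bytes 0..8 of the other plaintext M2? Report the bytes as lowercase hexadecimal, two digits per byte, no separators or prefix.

First, c1 ⊕ c2 = (M1 ⊕ K) ⊕ (M2 ⊕ K) = M1 ⊕ M2, so the key drops out. Then M2 = (M1 ⊕ M2) ⊕ M1 over the first 9 bytes.
byte 0: (d5 xor a1) xor 55 = 74 xor 55 = 21
byte 1: (0c xor 8c) xor 73 = 80 xor 73 = f3
byte 2: (2c xor 27) xor 65 = 0b xor 65 = 6e
byte 3: (58 xor 22) xor 72 = 7a xor 72 = 08
byte 4: (f3 xor 66) xor 3a = 95 xor 3a = af
byte 5: (b4 xor 89) xor 20 = 3d xor 20 = 1d
byte 6: (ab xor 14) xor 20 = bf xor 20 = 9f
byte 7: (ce xor bb) xor 61 = 75 xor 61 = 14
byte 8: (3e xor 97) xor 64 = a9 xor 64 = cd

21f36e08af1d9f14cd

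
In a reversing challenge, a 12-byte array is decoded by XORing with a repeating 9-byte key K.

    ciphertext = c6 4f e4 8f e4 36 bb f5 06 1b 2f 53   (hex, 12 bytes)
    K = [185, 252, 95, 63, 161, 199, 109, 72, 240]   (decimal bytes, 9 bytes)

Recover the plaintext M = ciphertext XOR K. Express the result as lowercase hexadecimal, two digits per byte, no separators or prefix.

The 9-byte key repeats, so the effective keystream is b9 fc 5f 3f a1 c7 6d 48 f0 b9 fc 5f.
byte 0: c6 ⊕ b9 = 7f
byte 1: 4f ⊕ fc = b3
byte 2: e4 ⊕ 5f = bb
byte 3: 8f ⊕ 3f = b0
byte 4: e4 ⊕ a1 = 45
byte 5: 36 ⊕ c7 = f1
byte 6: bb ⊕ 6d = d6
byte 7: f5 ⊕ 48 = bd
byte 8: 06 ⊕ f0 = f6
byte 9: 1b ⊕ b9 = a2
byte 10: 2f ⊕ fc = d3
byte 11: 53 ⊕ 5f = 0c

7fb3bbb045f1d6bdf6a2d30c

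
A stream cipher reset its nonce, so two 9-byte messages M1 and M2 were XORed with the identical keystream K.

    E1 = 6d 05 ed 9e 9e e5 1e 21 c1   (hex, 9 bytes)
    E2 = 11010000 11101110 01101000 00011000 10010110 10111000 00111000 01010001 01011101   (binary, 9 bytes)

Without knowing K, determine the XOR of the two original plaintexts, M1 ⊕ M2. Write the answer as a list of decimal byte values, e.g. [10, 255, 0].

[189, 235, 133, 134, 8, 93, 38, 112, 156]

E1 ⊕ E2 = (M1 ⊕ K) ⊕ (M2 ⊕ K) = M1 ⊕ M2 — the shared key cancels under XOR.
6d XOR d0 = bd
05 XOR ee = eb
ed XOR 68 = 85
9e XOR 18 = 86
9e XOR 96 = 08
e5 XOR b8 = 5d
1e XOR 38 = 26
21 XOR 51 = 70
c1 XOR 5d = 9c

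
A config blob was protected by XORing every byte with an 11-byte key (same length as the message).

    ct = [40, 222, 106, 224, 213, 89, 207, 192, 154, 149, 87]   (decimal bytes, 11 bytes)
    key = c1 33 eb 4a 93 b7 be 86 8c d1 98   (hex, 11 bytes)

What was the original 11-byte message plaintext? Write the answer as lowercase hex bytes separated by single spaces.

e9 ed 81 aa 46 ee 71 46 16 44 cf

byte 0: 28 ⊕ c1 = e9
byte 1: de ⊕ 33 = ed
byte 2: 6a ⊕ eb = 81
byte 3: e0 ⊕ 4a = aa
byte 4: d5 ⊕ 93 = 46
byte 5: 59 ⊕ b7 = ee
byte 6: cf ⊕ be = 71
byte 7: c0 ⊕ 86 = 46
byte 8: 9a ⊕ 8c = 16
byte 9: 95 ⊕ d1 = 44
byte 10: 57 ⊕ 98 = cf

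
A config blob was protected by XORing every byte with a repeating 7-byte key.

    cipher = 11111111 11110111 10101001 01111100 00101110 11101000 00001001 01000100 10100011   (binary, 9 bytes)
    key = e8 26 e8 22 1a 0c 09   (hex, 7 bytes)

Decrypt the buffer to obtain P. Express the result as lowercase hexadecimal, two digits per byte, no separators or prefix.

17d1415e34e400ac85

The 7-byte key repeats, so the effective keystream is e8 26 e8 22 1a 0c 09 e8 26.
byte 0: 11111111 xor 11101000 = 00010111
byte 1: 11110111 xor 00100110 = 11010001
byte 2: 10101001 xor 11101000 = 01000001
byte 3: 01111100 xor 00100010 = 01011110
byte 4: 00101110 xor 00011010 = 00110100
byte 5: 11101000 xor 00001100 = 11100100
byte 6: 00001001 xor 00001001 = 00000000
byte 7: 01000100 xor 11101000 = 10101100
byte 8: 10100011 xor 00100110 = 10000101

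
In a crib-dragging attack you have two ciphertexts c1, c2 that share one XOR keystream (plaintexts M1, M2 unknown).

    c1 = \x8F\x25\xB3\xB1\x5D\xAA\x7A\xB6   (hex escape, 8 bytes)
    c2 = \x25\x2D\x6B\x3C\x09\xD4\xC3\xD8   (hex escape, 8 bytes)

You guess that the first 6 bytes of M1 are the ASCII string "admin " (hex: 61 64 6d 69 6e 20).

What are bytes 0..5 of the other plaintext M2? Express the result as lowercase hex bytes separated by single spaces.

First, c1 ⊕ c2 = (M1 ⊕ K) ⊕ (M2 ⊕ K) = M1 ⊕ M2, so the key drops out. Then M2 = (M1 ⊕ M2) ⊕ M1 over the first 6 bytes.
byte 0: (8f xor 25) xor 61 = aa xor 61 = cb
byte 1: (25 xor 2d) xor 64 = 08 xor 64 = 6c
byte 2: (b3 xor 6b) xor 6d = d8 xor 6d = b5
byte 3: (b1 xor 3c) xor 69 = 8d xor 69 = e4
byte 4: (5d xor 09) xor 6e = 54 xor 6e = 3a
byte 5: (aa xor d4) xor 20 = 7e xor 20 = 5e

cb 6c b5 e4 3a 5e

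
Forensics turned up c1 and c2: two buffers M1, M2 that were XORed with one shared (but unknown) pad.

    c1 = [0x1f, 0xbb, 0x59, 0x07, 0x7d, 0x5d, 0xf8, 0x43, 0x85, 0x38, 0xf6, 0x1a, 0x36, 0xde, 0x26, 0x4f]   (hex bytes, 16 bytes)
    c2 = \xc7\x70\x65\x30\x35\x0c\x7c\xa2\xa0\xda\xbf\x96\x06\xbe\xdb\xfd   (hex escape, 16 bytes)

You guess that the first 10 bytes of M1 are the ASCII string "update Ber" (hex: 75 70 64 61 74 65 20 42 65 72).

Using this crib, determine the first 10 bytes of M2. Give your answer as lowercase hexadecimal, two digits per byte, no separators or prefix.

First, c1 ⊕ c2 = (M1 ⊕ K) ⊕ (M2 ⊕ K) = M1 ⊕ M2, so the key drops out. Then M2 = (M1 ⊕ M2) ⊕ M1 over the first 10 bytes.
byte 0: (1f xor c7) xor 75 = d8 xor 75 = ad
byte 1: (bb xor 70) xor 70 = cb xor 70 = bb
byte 2: (59 xor 65) xor 64 = 3c xor 64 = 58
byte 3: (07 xor 30) xor 61 = 37 xor 61 = 56
byte 4: (7d xor 35) xor 74 = 48 xor 74 = 3c
byte 5: (5d xor 0c) xor 65 = 51 xor 65 = 34
byte 6: (f8 xor 7c) xor 20 = 84 xor 20 = a4
byte 7: (43 xor a2) xor 42 = e1 xor 42 = a3
byte 8: (85 xor a0) xor 65 = 25 xor 65 = 40
byte 9: (38 xor da) xor 72 = e2 xor 72 = 90

adbb58563c34a4a34090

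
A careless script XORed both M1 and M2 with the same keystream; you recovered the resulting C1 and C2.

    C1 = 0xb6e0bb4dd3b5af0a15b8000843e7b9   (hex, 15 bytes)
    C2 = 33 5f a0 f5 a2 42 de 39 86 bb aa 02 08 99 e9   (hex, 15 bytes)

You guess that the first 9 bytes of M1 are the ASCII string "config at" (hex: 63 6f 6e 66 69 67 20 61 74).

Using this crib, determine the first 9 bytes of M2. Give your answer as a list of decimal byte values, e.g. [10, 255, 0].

First, C1 ⊕ C2 = (M1 ⊕ K) ⊕ (M2 ⊕ K) = M1 ⊕ M2, so the key drops out. Then M2 = (M1 ⊕ M2) ⊕ M1 over the first 9 bytes.
byte 0: (b6 ⊕ 33) ⊕ 63 = 85 ⊕ 63 = e6
byte 1: (e0 ⊕ 5f) ⊕ 6f = bf ⊕ 6f = d0
byte 2: (bb ⊕ a0) ⊕ 6e = 1b ⊕ 6e = 75
byte 3: (4d ⊕ f5) ⊕ 66 = b8 ⊕ 66 = de
byte 4: (d3 ⊕ a2) ⊕ 69 = 71 ⊕ 69 = 18
byte 5: (b5 ⊕ 42) ⊕ 67 = f7 ⊕ 67 = 90
byte 6: (af ⊕ de) ⊕ 20 = 71 ⊕ 20 = 51
byte 7: (0a ⊕ 39) ⊕ 61 = 33 ⊕ 61 = 52
byte 8: (15 ⊕ 86) ⊕ 74 = 93 ⊕ 74 = e7

[230, 208, 117, 222, 24, 144, 81, 82, 231]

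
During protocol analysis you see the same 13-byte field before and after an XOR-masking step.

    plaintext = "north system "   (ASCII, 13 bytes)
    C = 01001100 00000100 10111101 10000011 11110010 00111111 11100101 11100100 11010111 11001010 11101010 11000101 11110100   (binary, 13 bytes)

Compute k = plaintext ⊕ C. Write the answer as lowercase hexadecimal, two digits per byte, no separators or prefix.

226bcff79a1f969da4be8fa8d4

Since C = plaintext ⊕ k, XORing both sides with plaintext gives k = plaintext ⊕ C.
byte 0: 110 xor  76 =  34
byte 1: 111 xor   4 = 107
byte 2: 114 xor 189 = 207
byte 3: 116 xor 131 = 247
byte 4: 104 xor 242 = 154
byte 5:  32 xor  63 =  31
byte 6: 115 xor 229 = 150
byte 7: 121 xor 228 = 157
byte 8: 115 xor 215 = 164
byte 9: 116 xor 202 = 190
byte 10: 101 xor 234 = 143
byte 11: 109 xor 197 = 168
byte 12:  32 xor 244 = 212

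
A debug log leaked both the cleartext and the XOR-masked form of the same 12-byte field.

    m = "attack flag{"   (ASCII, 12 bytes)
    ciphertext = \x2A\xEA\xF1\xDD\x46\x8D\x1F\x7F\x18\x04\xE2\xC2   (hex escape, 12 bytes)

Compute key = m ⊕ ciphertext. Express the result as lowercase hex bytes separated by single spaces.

4b 9e 85 bc 25 e6 3f 19 74 65 85 b9

Since ciphertext = m ⊕ key, XORing both sides with m gives key = m ⊕ ciphertext.
61 XOR 2a = 4b
74 XOR ea = 9e
74 XOR f1 = 85
61 XOR dd = bc
63 XOR 46 = 25
6b XOR 8d = e6
20 XOR 1f = 3f
66 XOR 7f = 19
6c XOR 18 = 74
61 XOR 04 = 65
67 XOR e2 = 85
7b XOR c2 = b9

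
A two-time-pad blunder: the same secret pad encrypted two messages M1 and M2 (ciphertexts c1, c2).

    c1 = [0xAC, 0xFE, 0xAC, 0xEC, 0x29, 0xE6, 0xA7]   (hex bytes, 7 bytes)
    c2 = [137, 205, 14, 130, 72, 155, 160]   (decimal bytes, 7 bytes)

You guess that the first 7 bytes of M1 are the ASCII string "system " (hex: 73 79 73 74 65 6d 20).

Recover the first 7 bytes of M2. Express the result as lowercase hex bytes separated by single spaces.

56 4a d1 1a 04 10 27

First, c1 ⊕ c2 = (M1 ⊕ K) ⊕ (M2 ⊕ K) = M1 ⊕ M2, so the key drops out. Then M2 = (M1 ⊕ M2) ⊕ M1 over the first 7 bytes.
byte 0: (ac xor 89) xor 73 = 25 xor 73 = 56
byte 1: (fe xor cd) xor 79 = 33 xor 79 = 4a
byte 2: (ac xor 0e) xor 73 = a2 xor 73 = d1
byte 3: (ec xor 82) xor 74 = 6e xor 74 = 1a
byte 4: (29 xor 48) xor 65 = 61 xor 65 = 04
byte 5: (e6 xor 9b) xor 6d = 7d xor 6d = 10
byte 6: (a7 xor a0) xor 20 = 07 xor 20 = 27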